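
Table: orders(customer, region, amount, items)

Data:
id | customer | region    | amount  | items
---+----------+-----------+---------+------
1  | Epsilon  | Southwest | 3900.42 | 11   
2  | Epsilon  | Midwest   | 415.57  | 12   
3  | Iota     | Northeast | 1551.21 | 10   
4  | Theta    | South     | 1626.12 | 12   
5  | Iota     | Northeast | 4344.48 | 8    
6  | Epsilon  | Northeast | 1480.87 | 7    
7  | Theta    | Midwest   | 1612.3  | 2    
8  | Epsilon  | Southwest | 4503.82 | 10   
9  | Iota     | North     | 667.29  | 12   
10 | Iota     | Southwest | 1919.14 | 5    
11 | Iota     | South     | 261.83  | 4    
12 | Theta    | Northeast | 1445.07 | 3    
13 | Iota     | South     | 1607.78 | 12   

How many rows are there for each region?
SELECT region, COUNT(*) as count
FROM orders
GROUP BY region

Result:
  Midwest: 2
  North: 1
  Northeast: 4
  South: 3
  Southwest: 3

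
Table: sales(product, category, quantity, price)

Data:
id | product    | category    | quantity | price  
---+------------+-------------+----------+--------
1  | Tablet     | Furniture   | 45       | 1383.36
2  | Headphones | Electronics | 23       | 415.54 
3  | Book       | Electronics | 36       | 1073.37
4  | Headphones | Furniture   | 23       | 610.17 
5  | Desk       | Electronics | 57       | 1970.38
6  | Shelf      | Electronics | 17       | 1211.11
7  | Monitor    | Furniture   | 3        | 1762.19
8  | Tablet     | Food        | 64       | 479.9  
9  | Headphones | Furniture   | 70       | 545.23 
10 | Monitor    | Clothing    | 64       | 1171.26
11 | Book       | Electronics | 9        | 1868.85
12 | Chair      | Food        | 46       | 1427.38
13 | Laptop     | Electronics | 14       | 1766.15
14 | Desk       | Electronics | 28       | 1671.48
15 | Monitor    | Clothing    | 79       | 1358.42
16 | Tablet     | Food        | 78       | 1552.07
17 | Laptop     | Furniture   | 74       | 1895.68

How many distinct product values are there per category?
SELECT category, COUNT(DISTINCT product)
FROM sales
GROUP BY category

Result:
  Clothing: 1 distinct
  Electronics: 5 distinct
  Food: 2 distinct
  Furniture: 4 distinct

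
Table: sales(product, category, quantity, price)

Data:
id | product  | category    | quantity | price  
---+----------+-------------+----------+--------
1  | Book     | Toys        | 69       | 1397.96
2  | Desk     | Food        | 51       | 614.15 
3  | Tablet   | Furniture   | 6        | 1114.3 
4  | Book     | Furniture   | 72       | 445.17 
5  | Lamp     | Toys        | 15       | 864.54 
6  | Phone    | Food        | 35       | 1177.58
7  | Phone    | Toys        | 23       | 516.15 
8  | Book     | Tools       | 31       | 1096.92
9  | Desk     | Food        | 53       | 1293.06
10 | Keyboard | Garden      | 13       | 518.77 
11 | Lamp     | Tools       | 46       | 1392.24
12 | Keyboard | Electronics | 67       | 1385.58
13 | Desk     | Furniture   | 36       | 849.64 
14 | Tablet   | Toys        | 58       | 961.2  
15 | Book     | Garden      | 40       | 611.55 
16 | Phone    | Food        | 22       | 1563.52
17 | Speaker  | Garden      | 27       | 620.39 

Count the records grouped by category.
SELECT category, COUNT(*) as count
FROM sales
GROUP BY category

Result:
  Electronics: 1
  Food: 4
  Furniture: 3
  Garden: 3
  Tools: 2
  Toys: 4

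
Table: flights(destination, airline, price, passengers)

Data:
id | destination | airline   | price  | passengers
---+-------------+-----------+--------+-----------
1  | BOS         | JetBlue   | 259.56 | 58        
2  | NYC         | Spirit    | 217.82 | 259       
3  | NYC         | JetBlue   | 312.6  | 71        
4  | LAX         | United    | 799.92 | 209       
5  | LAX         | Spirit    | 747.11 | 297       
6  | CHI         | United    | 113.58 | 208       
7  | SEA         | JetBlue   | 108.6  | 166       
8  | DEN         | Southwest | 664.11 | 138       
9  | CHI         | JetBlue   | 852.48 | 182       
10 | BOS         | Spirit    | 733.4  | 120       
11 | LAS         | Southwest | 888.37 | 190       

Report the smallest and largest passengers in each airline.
SELECT airline, MIN(passengers), MAX(passengers)
FROM flights
GROUP BY airline

Result:
  JetBlue: min=58, max=182
  Southwest: min=138, max=190
  Spirit: min=120, max=297
  United: min=208, max=209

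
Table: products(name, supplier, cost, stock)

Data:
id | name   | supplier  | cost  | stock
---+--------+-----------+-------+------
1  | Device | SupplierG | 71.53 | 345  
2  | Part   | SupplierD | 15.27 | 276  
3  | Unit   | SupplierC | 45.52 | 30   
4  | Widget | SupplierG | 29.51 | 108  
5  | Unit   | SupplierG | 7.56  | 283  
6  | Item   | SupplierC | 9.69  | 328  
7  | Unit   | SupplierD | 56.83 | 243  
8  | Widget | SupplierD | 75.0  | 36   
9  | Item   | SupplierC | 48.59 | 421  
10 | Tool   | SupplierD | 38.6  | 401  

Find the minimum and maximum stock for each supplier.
SELECT supplier, MIN(stock), MAX(stock)
FROM products
GROUP BY supplier

Result:
  SupplierC: min=30, max=421
  SupplierD: min=36, max=401
  SupplierG: min=108, max=345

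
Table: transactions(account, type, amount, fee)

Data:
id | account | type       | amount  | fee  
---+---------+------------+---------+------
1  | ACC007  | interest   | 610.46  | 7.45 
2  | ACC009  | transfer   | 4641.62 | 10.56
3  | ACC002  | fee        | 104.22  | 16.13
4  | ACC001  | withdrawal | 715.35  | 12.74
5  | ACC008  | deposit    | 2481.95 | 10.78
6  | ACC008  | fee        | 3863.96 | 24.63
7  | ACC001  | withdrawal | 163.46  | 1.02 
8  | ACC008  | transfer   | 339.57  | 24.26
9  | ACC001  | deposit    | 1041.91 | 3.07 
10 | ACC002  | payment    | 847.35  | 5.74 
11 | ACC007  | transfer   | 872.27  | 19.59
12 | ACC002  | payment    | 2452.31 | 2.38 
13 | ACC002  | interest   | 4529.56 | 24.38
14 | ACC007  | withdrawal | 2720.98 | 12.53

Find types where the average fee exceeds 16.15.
SELECT type, AVG(fee)
FROM transactions
GROUP BY type
HAVING AVG(fee) > 16.15

Result:
  fee: avg=20.38
  transfer: avg=18.14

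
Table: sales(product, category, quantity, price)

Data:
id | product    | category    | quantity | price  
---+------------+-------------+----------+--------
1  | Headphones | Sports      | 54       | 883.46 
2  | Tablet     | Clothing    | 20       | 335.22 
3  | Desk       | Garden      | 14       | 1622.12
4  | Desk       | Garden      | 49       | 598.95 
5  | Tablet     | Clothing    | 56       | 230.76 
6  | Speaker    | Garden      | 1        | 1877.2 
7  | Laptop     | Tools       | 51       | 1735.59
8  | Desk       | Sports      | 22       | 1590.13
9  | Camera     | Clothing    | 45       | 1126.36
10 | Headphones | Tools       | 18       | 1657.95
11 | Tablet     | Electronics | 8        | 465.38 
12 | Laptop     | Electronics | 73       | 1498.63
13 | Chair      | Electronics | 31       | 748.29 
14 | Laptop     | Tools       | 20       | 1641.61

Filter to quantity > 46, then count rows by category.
SELECT category, COUNT(*)
FROM sales
WHERE quantity > 46
GROUP BY category

Note: WHERE filters rows before grouping.

Result:
  Clothing: 1
  Electronics: 1
  Garden: 1
  Sports: 1
  Tools: 1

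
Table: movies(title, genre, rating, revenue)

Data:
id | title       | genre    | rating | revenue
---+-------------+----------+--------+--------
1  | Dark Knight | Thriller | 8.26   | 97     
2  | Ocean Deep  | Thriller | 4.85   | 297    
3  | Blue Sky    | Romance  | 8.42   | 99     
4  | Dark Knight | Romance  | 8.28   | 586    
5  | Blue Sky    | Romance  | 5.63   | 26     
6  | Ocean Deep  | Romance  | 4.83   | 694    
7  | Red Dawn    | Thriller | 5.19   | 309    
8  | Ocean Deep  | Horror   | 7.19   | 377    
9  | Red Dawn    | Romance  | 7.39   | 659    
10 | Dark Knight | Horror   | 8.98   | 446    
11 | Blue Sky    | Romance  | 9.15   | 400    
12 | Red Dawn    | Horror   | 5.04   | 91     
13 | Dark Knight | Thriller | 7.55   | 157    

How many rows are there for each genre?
SELECT genre, COUNT(*) as count
FROM movies
GROUP BY genre

Result:
  Horror: 3
  Romance: 6
  Thriller: 4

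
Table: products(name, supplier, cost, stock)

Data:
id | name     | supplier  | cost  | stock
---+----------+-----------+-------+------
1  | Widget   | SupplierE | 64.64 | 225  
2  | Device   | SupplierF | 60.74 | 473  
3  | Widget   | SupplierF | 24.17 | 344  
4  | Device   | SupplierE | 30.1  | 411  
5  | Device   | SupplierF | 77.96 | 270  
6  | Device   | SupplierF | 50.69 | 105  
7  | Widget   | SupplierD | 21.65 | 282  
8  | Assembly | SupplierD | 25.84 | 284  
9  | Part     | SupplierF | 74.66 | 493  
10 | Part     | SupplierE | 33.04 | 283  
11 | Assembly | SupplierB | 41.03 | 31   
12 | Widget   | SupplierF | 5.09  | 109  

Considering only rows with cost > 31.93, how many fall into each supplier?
SELECT supplier, COUNT(*)
FROM products
WHERE cost > 31.93
GROUP BY supplier

Note: WHERE filters rows before grouping.

Result:
  SupplierB: 1
  SupplierE: 2
  SupplierF: 4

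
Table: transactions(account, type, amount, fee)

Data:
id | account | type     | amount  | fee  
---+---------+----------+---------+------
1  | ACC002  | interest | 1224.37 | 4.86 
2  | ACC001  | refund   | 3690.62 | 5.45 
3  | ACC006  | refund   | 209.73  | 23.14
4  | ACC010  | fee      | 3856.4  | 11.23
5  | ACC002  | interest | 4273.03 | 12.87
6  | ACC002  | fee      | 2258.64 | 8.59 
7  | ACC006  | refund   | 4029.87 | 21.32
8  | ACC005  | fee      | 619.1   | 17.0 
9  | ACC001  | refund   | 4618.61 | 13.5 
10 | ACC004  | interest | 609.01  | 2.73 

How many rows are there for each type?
SELECT type, COUNT(*) as count
FROM transactions
GROUP BY type

Result:
  fee: 3
  interest: 3
  refund: 4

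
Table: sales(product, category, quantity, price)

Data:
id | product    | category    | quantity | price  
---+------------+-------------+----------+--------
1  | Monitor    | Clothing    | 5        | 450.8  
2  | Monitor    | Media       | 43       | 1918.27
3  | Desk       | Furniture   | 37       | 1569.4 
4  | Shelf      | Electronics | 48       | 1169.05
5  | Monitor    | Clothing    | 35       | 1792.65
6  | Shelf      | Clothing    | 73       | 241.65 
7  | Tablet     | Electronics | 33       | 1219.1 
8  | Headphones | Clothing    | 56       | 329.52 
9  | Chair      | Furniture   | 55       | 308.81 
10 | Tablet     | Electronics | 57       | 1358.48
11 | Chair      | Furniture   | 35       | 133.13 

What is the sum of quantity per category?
SELECT category, SUM(quantity) as result
FROM sales
GROUP BY category

Result:
  Clothing: 169
  Electronics: 138
  Furniture: 127
  Media: 43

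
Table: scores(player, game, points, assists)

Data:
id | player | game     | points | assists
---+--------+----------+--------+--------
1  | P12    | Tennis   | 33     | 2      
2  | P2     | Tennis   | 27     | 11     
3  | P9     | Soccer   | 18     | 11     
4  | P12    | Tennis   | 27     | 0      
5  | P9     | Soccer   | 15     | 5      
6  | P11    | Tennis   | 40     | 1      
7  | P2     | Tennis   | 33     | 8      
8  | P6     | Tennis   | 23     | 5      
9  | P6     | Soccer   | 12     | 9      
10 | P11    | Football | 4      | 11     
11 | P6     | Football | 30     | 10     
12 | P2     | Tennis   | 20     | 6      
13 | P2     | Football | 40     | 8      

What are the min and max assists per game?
SELECT game, MIN(assists), MAX(assists)
FROM scores
GROUP BY game

Result:
  Football: min=8, max=11
  Soccer: min=5, max=11
  Tennis: min=0, max=11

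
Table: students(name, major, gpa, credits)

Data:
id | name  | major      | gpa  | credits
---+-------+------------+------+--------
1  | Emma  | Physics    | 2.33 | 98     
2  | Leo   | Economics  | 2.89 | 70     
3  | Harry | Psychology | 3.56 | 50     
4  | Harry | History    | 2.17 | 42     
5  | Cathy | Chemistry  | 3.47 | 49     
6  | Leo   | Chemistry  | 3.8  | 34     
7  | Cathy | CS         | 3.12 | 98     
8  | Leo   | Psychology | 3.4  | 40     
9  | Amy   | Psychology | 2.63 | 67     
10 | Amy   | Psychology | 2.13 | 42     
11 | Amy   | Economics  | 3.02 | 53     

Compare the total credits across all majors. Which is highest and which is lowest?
SELECT major, SUM(credits)
FROM students
GROUP BY major
ORDER BY SUM(credits)

All groups:
  History: 42
  Chemistry: 83
  CS: 98
  Physics: 98
  Economics: 123
  Psychology: 199

Highest: Psychology (199)
Lowest: History (42)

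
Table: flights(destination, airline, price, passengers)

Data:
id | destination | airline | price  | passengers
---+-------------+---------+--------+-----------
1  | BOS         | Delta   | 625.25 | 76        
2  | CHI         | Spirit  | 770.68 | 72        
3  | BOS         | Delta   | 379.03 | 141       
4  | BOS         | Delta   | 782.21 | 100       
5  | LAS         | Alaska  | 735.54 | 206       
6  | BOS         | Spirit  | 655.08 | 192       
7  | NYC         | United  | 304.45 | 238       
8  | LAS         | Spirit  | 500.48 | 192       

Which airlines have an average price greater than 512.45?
SELECT airline, AVG(price)
FROM flights
GROUP BY airline
HAVING AVG(price) > 512.45

Result:
  Alaska: avg=735.54
  Delta: avg=595.50
  Spirit: avg=642.08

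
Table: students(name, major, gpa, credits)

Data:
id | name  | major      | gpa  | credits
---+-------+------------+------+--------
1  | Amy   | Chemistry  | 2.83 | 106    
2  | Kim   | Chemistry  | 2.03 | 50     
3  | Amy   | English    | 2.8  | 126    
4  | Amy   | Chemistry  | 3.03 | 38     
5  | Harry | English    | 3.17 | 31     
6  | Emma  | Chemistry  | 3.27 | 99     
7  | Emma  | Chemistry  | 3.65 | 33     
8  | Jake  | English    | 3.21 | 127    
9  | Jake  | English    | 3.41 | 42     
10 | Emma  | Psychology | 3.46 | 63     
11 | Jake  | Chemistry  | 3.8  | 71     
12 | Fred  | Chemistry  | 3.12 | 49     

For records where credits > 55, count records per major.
SELECT major, COUNT(*)
FROM students
WHERE credits > 55
GROUP BY major

Note: WHERE filters rows before grouping.

Result:
  Chemistry: 3
  English: 2
  Psychology: 1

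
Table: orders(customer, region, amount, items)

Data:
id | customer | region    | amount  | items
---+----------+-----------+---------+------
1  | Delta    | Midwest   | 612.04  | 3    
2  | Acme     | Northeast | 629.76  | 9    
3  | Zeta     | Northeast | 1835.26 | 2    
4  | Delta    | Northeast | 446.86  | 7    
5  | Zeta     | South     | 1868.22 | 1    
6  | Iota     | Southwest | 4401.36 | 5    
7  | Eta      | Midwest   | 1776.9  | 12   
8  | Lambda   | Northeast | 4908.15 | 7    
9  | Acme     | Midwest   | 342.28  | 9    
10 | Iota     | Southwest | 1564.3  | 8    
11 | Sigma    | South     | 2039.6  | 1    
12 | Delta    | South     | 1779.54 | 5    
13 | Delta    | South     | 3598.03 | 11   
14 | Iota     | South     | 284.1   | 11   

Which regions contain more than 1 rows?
SELECT region, COUNT(*) as cnt
FROM orders
GROUP BY region
HAVING COUNT(*) > 1

Result:
  Midwest: 3
  Northeast: 4
  South: 5
  Southwest: 2

Note: HAVING filters groups after aggregation, WHERE filters rows before.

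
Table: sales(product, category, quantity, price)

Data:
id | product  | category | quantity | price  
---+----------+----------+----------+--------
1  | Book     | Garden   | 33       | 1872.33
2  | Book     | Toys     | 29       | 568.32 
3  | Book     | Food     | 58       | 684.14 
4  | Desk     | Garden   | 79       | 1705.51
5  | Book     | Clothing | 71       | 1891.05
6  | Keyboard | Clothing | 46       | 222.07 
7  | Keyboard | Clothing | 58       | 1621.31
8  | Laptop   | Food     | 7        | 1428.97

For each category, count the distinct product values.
SELECT category, COUNT(DISTINCT product)
FROM sales
GROUP BY category

Result:
  Clothing: 2 distinct
  Food: 2 distinct
  Garden: 2 distinct
  Toys: 1 distinct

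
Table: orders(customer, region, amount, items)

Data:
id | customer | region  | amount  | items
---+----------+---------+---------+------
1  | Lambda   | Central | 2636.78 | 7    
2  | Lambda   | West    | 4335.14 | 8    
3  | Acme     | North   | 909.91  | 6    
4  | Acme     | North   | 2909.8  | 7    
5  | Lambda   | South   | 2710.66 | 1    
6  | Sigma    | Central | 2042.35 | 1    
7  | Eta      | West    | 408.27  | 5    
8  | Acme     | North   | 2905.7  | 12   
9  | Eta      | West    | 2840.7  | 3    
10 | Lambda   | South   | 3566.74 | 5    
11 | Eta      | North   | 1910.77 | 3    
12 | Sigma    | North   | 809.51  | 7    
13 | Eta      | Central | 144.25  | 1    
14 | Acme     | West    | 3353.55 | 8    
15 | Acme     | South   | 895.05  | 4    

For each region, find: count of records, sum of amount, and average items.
SELECT region,
       COUNT(*) as cnt,
       SUM(amount) as total_amount,
       AVG(items) as avg_items
FROM orders
GROUP BY region

Result:
  Central: 3 records, 4823.38 total amount, 3.00 avg items
  North: 5 records, 9445.69 total amount, 7.00 avg items
  South: 3 records, 7172.45 total amount, 3.33 avg items
  West: 4 records, 10937.66 total amount, 6.00 avg items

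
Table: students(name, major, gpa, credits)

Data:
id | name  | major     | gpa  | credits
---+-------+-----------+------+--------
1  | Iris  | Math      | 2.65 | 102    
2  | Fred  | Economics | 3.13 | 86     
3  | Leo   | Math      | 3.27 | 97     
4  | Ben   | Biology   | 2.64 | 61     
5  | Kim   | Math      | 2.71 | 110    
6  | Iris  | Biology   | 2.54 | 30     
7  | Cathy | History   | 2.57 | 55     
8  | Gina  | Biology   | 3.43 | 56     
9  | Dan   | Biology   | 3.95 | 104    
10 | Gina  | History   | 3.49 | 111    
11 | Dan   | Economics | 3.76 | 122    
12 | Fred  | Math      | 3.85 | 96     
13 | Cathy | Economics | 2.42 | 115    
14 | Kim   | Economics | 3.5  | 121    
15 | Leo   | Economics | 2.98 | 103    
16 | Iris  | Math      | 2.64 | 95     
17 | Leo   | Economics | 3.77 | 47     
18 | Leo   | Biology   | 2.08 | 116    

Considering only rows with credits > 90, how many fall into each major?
SELECT major, COUNT(*)
FROM students
WHERE credits > 90
GROUP BY major

Note: WHERE filters rows before grouping.

Result:
  Biology: 2
  Economics: 4
  History: 1
  Math: 5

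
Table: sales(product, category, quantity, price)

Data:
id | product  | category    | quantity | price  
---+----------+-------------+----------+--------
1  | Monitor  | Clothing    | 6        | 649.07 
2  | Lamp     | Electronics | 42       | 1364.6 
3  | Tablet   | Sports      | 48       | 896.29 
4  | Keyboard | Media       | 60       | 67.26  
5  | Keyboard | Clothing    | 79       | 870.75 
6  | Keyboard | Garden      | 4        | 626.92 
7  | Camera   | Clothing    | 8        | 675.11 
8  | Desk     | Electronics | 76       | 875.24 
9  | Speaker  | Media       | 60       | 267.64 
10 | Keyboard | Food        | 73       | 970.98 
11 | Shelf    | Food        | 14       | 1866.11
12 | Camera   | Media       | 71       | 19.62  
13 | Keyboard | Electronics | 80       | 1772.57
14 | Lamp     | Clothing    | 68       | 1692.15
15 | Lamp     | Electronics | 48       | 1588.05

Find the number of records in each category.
SELECT category, COUNT(*) as count
FROM sales
GROUP BY category

Result:
  Clothing: 4
  Electronics: 4
  Food: 2
  Garden: 1
  Media: 3
  Sports: 1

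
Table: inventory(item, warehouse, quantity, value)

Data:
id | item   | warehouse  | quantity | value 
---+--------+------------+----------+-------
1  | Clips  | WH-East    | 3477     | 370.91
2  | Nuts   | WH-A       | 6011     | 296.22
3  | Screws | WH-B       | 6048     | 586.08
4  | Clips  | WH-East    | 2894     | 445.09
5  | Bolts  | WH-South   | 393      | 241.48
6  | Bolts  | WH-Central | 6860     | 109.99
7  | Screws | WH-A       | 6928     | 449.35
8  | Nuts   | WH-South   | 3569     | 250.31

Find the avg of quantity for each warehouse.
SELECT warehouse, AVG(quantity) as result
FROM inventory
GROUP BY warehouse

Result:
  WH-A: 6469.50
  WH-B: 6048.00
  WH-Central: 6860.00
  WH-East: 3185.50
  WH-South: 1981.00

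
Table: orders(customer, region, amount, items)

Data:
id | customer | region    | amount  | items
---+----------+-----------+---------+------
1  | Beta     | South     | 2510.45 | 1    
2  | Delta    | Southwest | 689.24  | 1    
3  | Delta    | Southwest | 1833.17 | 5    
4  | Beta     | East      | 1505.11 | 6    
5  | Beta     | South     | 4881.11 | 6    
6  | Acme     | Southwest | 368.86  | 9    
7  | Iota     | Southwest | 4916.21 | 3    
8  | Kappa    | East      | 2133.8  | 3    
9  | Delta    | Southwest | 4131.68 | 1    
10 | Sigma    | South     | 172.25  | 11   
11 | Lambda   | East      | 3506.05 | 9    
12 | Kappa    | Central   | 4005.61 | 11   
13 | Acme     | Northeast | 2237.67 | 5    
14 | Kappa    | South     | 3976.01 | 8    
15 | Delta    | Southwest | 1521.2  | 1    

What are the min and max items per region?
SELECT region, MIN(items), MAX(items)
FROM orders
GROUP BY region

Result:
  Central: min=11, max=11
  East: min=3, max=9
  Northeast: min=5, max=5
  South: min=1, max=11
  Southwest: min=1, max=9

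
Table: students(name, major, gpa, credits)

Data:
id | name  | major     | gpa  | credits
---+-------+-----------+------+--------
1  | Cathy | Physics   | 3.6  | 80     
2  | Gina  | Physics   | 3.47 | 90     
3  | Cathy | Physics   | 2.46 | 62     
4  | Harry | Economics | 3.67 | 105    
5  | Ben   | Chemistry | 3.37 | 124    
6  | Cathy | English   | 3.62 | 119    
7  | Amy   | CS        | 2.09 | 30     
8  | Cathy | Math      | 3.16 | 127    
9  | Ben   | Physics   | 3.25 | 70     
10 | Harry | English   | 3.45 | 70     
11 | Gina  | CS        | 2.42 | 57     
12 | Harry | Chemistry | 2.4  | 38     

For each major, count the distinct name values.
SELECT major, COUNT(DISTINCT name)
FROM students
GROUP BY major

Result:
  CS: 2 distinct
  Chemistry: 2 distinct
  Economics: 1 distinct
  English: 2 distinct
  Math: 1 distinct
  Physics: 3 distinct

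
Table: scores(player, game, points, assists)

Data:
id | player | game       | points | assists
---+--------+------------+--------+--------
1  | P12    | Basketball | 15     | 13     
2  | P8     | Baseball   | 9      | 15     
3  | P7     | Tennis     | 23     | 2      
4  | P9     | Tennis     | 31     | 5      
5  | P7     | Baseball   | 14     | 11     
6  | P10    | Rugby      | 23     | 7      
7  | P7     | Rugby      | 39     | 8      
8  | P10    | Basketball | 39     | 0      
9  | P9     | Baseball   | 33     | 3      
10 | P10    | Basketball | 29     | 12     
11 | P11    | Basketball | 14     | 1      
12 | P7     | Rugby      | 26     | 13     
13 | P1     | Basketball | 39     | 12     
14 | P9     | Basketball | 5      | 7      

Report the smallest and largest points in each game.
SELECT game, MIN(points), MAX(points)
FROM scores
GROUP BY game

Result:
  Baseball: min=9, max=33
  Basketball: min=5, max=39
  Rugby: min=23, max=39
  Tennis: min=23, max=31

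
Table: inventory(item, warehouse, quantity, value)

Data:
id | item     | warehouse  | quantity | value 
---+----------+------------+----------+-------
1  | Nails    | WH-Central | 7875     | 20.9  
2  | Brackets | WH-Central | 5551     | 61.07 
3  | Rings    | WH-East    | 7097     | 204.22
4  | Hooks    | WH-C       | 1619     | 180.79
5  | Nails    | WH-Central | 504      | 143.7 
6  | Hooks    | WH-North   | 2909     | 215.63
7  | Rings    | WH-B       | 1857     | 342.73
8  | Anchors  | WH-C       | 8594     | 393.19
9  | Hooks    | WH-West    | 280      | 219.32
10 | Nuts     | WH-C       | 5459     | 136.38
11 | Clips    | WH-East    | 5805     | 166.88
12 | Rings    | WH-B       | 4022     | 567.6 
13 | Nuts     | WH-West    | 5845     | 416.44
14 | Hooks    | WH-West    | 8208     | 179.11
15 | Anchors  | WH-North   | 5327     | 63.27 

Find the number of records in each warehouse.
SELECT warehouse, COUNT(*) as count
FROM inventory
GROUP BY warehouse

Result:
  WH-B: 2
  WH-C: 3
  WH-Central: 3
  WH-East: 2
  WH-North: 2
  WH-West: 3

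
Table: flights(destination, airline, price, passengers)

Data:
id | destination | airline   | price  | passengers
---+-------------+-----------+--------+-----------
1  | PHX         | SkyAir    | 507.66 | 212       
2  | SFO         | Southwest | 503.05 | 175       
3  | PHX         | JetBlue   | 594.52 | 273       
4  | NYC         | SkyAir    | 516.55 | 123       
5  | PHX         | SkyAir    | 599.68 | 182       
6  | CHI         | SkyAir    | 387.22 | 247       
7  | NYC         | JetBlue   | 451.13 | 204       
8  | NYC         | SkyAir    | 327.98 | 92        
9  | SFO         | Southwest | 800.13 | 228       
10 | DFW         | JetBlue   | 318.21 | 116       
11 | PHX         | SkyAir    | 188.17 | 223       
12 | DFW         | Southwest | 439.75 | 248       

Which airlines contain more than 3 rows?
SELECT airline, COUNT(*) as cnt
FROM flights
GROUP BY airline
HAVING COUNT(*) > 3

Result:
  SkyAir: 6

Note: HAVING filters groups after aggregation, WHERE filters rows before.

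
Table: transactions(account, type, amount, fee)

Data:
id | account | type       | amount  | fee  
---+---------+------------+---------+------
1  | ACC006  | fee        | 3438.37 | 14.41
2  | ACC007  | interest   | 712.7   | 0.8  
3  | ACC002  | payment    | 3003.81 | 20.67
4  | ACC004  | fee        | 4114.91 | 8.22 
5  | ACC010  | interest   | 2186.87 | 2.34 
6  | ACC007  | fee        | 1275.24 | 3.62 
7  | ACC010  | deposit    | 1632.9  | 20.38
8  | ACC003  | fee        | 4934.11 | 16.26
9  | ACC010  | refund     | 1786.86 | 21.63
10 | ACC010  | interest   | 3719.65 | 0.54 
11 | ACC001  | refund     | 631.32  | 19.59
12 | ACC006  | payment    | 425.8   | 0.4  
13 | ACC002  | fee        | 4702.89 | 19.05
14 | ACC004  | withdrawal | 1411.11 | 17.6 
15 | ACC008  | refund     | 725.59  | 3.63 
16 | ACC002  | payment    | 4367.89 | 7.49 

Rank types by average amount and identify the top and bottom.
SELECT type, AVG(amount)
FROM transactions
GROUP BY type
ORDER BY AVG(amount)

All groups:
  refund: 1047.92
  withdrawal: 1411.11
  deposit: 1632.90
  interest: 2206.41
  payment: 2599.17
  fee: 3693.10

Highest: fee (3693.10)
Lowest: refund (1047.92)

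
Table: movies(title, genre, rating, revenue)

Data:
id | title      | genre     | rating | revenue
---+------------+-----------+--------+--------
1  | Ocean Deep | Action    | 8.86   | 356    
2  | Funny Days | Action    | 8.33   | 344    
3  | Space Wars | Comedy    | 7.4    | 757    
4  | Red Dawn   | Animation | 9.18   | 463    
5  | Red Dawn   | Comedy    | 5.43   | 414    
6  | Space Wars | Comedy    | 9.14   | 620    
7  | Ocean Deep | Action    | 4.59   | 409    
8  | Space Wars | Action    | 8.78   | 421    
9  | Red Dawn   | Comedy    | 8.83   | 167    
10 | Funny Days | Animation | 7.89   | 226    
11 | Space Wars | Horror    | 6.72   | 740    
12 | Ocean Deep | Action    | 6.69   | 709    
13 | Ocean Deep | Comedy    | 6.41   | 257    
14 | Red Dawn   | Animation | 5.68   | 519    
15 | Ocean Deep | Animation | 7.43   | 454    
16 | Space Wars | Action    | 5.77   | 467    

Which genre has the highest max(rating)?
SELECT genre, MAX(rating) as val
FROM movies
GROUP BY genre
ORDER BY val DESC
LIMIT 1

Result: Animation with max(rating) = 9.18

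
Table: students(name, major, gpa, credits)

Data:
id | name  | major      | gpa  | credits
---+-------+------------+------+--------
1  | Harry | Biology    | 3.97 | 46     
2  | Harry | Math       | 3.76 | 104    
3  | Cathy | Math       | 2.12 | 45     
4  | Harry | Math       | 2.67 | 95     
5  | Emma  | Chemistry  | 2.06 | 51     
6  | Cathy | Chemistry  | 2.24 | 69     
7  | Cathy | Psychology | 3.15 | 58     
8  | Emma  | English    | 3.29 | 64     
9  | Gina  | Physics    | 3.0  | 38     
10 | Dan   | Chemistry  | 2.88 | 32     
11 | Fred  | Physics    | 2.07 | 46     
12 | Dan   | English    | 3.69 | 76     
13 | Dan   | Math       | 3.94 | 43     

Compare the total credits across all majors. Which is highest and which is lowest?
SELECT major, SUM(credits)
FROM students
GROUP BY major
ORDER BY SUM(credits)

All groups:
  Biology: 46
  Psychology: 58
  Physics: 84
  English: 140
  Chemistry: 152
  Math: 287

Highest: Math (287)
Lowest: Biology (46)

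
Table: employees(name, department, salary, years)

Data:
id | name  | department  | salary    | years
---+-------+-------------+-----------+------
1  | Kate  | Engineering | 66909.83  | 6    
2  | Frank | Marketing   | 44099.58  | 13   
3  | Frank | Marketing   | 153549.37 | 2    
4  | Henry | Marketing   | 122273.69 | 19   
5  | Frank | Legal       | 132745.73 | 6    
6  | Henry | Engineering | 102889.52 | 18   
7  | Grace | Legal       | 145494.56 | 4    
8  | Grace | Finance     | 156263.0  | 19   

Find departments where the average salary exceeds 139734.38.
SELECT department, AVG(salary)
FROM employees
GROUP BY department
HAVING AVG(salary) > 139734.38

Result:
  Finance: avg=156263.00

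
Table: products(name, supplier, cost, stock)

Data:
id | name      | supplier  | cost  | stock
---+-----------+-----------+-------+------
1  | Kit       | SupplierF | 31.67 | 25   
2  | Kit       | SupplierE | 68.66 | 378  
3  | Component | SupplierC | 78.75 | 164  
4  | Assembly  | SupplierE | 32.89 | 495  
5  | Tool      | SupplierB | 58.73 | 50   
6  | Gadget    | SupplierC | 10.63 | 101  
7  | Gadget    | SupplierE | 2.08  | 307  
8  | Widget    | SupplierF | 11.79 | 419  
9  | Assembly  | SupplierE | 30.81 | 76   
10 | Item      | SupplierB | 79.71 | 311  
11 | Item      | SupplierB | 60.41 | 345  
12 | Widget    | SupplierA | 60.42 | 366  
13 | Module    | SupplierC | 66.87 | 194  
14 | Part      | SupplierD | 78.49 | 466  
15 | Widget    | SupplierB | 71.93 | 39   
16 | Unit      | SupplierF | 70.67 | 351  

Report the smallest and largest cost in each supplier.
SELECT supplier, MIN(cost), MAX(cost)
FROM products
GROUP BY supplier

Result:
  SupplierA: min=60.42, max=60.42
  SupplierB: min=58.73, max=79.71
  SupplierC: min=10.63, max=78.75
  SupplierD: min=78.49, max=78.49
  SupplierE: min=2.08, max=68.66
  SupplierF: min=11.79, max=70.67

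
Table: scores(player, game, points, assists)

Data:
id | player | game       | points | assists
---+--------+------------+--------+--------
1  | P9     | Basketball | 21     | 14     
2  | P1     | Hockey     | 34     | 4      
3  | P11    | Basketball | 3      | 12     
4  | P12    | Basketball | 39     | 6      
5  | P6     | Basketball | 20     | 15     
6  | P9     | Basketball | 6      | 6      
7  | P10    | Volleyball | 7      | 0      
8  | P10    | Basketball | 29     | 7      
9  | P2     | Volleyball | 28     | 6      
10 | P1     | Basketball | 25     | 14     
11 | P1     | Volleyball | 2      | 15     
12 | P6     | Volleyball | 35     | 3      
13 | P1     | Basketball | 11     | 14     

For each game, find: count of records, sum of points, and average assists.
SELECT game,
       COUNT(*) as cnt,
       SUM(points) as total_points,
       AVG(assists) as avg_assists
FROM scores
GROUP BY game

Result:
  Basketball: 8 records, 154 total points, 11.00 avg assists
  Hockey: 1 records, 34 total points, 4.00 avg assists
  Volleyball: 4 records, 72 total points, 6.00 avg assists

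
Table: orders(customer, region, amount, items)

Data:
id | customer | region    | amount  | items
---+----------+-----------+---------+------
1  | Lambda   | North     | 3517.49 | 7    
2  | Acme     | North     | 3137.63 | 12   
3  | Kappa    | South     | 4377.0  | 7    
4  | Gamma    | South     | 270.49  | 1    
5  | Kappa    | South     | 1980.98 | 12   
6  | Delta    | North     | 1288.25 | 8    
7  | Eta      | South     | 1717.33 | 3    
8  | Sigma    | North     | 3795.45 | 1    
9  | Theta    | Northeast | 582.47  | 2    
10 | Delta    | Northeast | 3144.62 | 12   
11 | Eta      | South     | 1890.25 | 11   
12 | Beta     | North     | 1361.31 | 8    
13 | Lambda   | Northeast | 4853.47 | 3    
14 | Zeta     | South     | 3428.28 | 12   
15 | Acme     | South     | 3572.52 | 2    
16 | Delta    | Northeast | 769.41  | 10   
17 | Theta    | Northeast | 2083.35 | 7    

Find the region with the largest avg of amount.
SELECT region, AVG(amount) as val
FROM orders
GROUP BY region
ORDER BY val DESC
LIMIT 1

Result: North with avg(amount) = 2620.03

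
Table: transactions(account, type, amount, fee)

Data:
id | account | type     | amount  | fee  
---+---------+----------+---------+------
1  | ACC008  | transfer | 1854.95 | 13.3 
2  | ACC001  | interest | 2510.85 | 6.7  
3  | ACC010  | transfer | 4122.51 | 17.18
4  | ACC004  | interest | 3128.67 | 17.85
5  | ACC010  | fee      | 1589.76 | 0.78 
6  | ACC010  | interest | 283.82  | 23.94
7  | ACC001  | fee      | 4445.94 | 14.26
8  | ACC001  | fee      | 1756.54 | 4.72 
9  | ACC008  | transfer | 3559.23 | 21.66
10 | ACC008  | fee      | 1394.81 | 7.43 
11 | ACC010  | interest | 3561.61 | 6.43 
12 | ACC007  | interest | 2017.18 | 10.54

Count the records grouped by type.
SELECT type, COUNT(*) as count
FROM transactions
GROUP BY type

Result:
  fee: 4
  interest: 5
  transfer: 3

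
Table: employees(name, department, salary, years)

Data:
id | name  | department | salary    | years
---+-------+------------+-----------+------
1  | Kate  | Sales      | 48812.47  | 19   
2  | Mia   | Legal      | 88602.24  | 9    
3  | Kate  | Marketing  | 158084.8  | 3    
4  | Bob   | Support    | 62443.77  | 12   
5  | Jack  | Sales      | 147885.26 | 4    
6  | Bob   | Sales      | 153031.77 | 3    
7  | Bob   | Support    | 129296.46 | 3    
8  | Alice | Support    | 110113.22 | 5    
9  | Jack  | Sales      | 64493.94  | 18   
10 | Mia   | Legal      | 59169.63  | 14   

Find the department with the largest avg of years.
SELECT department, AVG(years) as val
FROM employees
GROUP BY department
ORDER BY val DESC
LIMIT 1

Result: Legal with avg(years) = 11.50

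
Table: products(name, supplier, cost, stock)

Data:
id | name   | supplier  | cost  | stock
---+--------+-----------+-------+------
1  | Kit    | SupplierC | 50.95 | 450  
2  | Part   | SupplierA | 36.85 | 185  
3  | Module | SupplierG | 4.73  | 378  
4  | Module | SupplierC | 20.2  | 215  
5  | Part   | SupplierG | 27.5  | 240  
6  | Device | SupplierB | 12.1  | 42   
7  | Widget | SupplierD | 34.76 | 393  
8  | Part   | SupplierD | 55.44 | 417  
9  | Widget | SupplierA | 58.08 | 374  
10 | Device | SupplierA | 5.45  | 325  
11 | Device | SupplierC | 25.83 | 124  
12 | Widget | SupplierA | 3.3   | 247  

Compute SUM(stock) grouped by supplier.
SELECT supplier, SUM(stock) as result
FROM products
GROUP BY supplier

Result:
  SupplierA: 1131
  SupplierB: 42
  SupplierC: 789
  SupplierD: 810
  SupplierG: 618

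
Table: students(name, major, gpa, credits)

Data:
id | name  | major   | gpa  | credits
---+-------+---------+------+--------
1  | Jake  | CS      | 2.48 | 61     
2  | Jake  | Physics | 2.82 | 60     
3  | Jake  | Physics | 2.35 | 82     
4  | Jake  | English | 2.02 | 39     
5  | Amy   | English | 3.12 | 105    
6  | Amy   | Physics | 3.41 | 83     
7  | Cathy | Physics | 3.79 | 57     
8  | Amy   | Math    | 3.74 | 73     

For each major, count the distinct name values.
SELECT major, COUNT(DISTINCT name)
FROM students
GROUP BY major

Result:
  CS: 1 distinct
  English: 2 distinct
  Math: 1 distinct
  Physics: 3 distinct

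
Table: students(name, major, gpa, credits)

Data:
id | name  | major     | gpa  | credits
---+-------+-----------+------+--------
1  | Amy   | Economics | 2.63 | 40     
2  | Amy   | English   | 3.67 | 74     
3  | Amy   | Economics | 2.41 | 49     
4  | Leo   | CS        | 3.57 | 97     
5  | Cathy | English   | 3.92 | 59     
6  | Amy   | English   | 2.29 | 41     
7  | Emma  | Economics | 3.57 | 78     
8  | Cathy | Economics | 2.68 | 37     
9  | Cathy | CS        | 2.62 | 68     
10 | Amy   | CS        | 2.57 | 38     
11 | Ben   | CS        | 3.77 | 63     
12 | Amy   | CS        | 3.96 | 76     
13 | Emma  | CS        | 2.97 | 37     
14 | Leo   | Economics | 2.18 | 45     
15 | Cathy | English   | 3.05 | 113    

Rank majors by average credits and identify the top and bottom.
SELECT major, AVG(credits)
FROM students
GROUP BY major
ORDER BY AVG(credits)

All groups:
  Economics: 49.80
  CS: 63.17
  English: 71.75

Highest: English (71.75)
Lowest: Economics (49.80)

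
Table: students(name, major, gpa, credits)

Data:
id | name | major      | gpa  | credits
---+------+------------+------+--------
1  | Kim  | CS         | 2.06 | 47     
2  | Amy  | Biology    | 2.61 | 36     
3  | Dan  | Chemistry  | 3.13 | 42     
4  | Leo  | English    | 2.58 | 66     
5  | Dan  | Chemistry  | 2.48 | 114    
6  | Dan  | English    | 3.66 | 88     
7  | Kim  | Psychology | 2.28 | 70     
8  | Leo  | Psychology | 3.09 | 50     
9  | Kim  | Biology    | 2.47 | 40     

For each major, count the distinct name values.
SELECT major, COUNT(DISTINCT name)
FROM students
GROUP BY major

Result:
  Biology: 2 distinct
  CS: 1 distinct
  Chemistry: 1 distinct
  English: 2 distinct
  Psychology: 2 distinct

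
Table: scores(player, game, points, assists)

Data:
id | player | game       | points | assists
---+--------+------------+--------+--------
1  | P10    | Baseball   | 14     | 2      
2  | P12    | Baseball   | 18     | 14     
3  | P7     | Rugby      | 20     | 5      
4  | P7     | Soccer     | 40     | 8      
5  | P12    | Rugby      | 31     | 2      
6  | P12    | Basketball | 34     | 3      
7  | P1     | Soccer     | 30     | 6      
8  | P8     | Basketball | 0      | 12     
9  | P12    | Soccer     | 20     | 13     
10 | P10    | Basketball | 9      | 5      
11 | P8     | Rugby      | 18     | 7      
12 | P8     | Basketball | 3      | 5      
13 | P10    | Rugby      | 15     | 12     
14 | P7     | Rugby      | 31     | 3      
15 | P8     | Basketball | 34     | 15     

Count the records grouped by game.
SELECT game, COUNT(*) as count
FROM scores
GROUP BY game

Result:
  Baseball: 2
  Basketball: 5
  Rugby: 5
  Soccer: 3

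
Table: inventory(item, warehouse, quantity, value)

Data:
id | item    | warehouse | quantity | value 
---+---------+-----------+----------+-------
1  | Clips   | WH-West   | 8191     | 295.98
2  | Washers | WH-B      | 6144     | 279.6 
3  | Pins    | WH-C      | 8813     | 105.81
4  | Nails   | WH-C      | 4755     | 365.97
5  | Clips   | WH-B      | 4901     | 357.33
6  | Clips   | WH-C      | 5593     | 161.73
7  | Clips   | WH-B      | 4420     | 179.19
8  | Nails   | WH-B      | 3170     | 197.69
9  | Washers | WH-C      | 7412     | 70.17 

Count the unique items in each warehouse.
SELECT warehouse, COUNT(DISTINCT item)
FROM inventory
GROUP BY warehouse

Result:
  WH-B: 3 distinct
  WH-C: 4 distinct
  WH-West: 1 distinct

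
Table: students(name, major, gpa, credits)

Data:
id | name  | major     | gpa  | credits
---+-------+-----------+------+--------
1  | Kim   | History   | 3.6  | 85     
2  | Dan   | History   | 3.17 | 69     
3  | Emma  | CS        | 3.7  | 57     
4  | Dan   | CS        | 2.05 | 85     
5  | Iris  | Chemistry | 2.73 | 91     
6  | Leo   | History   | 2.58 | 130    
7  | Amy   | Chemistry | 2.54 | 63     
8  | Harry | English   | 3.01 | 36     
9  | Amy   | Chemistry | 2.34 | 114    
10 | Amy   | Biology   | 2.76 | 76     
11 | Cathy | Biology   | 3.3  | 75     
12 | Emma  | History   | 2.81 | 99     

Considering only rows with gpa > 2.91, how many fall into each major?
SELECT major, COUNT(*)
FROM students
WHERE gpa > 2.91
GROUP BY major

Note: WHERE filters rows before grouping.

Result:
  Biology: 1
  CS: 1
  English: 1
  History: 2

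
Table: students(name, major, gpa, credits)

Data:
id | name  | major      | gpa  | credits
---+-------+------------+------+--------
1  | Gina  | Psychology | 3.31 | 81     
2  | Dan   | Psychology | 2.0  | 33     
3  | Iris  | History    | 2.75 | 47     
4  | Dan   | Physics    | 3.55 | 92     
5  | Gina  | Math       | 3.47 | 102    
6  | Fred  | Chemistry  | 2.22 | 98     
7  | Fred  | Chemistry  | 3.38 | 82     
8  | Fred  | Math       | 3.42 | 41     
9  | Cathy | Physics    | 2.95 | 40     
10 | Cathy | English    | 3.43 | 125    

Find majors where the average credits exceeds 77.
SELECT major, AVG(credits)
FROM students
GROUP BY major
HAVING AVG(credits) > 77

Result:
  Chemistry: avg=90.00
  English: avg=125.00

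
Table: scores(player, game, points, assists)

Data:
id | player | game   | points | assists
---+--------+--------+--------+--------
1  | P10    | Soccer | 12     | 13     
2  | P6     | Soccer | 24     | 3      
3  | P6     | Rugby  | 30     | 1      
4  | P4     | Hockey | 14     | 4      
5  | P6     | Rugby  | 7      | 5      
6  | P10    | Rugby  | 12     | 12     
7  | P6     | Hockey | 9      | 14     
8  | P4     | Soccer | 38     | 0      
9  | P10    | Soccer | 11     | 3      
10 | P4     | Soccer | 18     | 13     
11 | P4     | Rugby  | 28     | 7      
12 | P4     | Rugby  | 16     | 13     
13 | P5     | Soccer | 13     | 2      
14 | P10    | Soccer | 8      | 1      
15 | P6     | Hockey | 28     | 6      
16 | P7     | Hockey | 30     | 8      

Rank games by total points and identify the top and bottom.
SELECT game, SUM(points)
FROM scores
GROUP BY game
ORDER BY SUM(points)

All groups:
  Hockey: 81
  Rugby: 93
  Soccer: 124

Highest: Soccer (124)
Lowest: Hockey (81)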